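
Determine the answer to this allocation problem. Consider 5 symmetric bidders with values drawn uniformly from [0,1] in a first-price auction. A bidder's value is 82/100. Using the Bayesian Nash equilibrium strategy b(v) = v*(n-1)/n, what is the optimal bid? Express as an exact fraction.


Step 1: The symmetric BNE bidding function is b(v) = v * (n-1) / n
Step 2: Substitute v = 41/50 and n = 5
Step 3: b = 41/50 * 4/5
Step 4: b = 82/125

82/125


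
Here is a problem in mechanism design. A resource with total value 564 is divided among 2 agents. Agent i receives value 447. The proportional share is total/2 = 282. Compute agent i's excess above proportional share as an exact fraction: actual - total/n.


Step 1: Proportional share = 564/2 = 282
Step 2: Agent's actual allocation = 447
Step 3: Excess = 447 - 282 = 165

165


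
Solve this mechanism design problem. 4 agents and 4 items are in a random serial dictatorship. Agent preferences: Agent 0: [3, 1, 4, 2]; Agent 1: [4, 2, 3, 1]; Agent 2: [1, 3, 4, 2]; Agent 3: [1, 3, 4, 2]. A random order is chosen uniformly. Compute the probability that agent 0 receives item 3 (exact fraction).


Step 1: Agent 0 wants item 3
Step 2: There are 24 possible orderings of agents
Step 3: In 16 orderings, agent 0 gets item 3
Step 4: Probability = 16/24 = 2/3

2/3


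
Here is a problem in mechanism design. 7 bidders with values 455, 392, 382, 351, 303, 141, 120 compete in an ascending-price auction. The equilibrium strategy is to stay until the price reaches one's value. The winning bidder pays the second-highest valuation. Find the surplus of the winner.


Step 1: Identify the highest value: 455
Step 2: Identify the second-highest value: 392
Step 3: The final price = second-highest value = 392
Step 4: Surplus = 455 - 392 = 63

63


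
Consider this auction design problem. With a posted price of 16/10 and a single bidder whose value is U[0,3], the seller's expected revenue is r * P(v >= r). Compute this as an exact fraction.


Step 1: Posted price r = 8/5, value support [0,3]
Step 2: P(v >= r) = (3 - 8/5)/3 = 7/15
Step 3: Expected revenue = r * P(v >= r) = 8/5 * 7/15
Step 4: Revenue = 56/75

56/75


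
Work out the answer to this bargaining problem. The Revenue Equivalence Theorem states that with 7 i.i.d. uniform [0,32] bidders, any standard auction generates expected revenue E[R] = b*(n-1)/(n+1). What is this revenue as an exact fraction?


Step 1: By Revenue Equivalence, expected revenue = b*(n-1)/(n+1)
Step 2: Substituting n = 7, b = 32
Step 3: Revenue = 32*(7-1)/(7+1) = 32*6/8
Step 4: Revenue = 192/8 = 24

24


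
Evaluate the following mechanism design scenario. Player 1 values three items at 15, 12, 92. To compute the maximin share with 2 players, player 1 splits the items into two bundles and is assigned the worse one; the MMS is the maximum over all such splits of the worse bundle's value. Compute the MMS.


Step 1: Item values = 15, 12, 92
Step 2: Enumerate all 2-bundle partitions and take the smaller bundle:
  Partition 1: {15} vs {12,92} -> bundles 15, 104; min = 15
  Partition 2: {12} vs {15,92} -> bundles 12, 107; min = 12
  Partition 3: {92} vs {15,12} -> bundles 92, 27; min = 27
Step 3: MMS = max(15, 12, 27) = 27

27


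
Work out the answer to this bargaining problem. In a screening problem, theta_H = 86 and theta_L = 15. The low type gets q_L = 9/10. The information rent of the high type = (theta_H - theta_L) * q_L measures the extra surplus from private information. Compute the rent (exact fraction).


Step 1: theta_H - theta_L = 86 - 15 = 71
Step 2: Information rent = (theta_H - theta_L) * q_L
Step 3: = 71 * 9/10
Step 4: = 639/10

639/10


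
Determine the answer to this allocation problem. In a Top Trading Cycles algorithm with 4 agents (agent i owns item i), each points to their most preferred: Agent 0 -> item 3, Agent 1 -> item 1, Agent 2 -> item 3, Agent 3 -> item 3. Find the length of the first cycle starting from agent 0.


Step 1: Trace the pointer graph from agent 0: 0 -> 3 -> 3
Step 2: A cycle is detected when we revisit agent 3
Step 3: The cycle is: 3 -> 3
Step 4: Cycle length = 1

1


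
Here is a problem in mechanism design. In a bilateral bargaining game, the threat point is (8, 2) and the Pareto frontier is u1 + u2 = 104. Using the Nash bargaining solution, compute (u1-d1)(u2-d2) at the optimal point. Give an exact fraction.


Step 1: The Nash solution splits surplus symmetrically above the disagreement point
Step 2: u1 = (total + d1 - d2)/2 = (104 + 8 - 2)/2 = 55
Step 3: u2 = (total - d1 + d2)/2 = (104 - 8 + 2)/2 = 49
Step 4: Nash product = (55 - 8) * (49 - 2)
Step 5: = 47 * 47 = 2209

2209


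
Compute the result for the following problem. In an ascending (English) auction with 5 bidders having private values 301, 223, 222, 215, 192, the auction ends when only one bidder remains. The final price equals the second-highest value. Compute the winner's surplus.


Step 1: Identify the highest value: 301
Step 2: Identify the second-highest value: 223
Step 3: The final price = second-highest value = 223
Step 4: Surplus = 301 - 223 = 78

78


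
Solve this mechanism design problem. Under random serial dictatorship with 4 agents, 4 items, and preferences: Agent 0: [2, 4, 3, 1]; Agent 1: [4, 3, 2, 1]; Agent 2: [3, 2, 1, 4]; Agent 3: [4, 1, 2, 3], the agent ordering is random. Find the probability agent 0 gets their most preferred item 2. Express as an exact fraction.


Step 1: Agent 0 wants item 2
Step 2: There are 24 possible orderings of agents
Step 3: In 21 orderings, agent 0 gets item 2
Step 4: Probability = 21/24 = 7/8

7/8


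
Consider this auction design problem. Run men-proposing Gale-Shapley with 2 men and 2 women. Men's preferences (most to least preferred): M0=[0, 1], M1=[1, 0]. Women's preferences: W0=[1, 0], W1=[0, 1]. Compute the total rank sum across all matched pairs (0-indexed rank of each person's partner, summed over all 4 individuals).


Step 1: Run Gale-Shapley (men propose, women hold best offer):
  M0 proposes to W0; she accepts
  M1 proposes to W1; she accepts
Step 2: Final matching: W0-M0, W1-M1
Step 3: 0-indexed ranks (man's rank of his match, then woman's): 0 + 1 + 0 + 1
Step 4: Total rank sum = 2

2


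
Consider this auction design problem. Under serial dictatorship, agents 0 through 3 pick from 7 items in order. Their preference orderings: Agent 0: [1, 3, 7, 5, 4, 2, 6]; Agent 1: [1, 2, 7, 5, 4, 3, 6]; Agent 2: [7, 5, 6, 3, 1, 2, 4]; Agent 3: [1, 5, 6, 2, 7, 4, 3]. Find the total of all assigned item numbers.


Step 1: Agent 0 picks item 1
Step 2: Agent 1 picks item 2
Step 3: Agent 2 picks item 7
Step 4: Agent 3 picks item 5
Step 5: Sum = 1 + 2 + 7 + 5 = 15

15


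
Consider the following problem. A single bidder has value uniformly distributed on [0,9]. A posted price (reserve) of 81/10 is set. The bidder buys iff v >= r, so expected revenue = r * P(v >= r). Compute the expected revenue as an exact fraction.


Step 1: Posted price r = 81/10, value support [0,9]
Step 2: P(v >= r) = (9 - 81/10)/9 = 1/10
Step 3: Expected revenue = r * P(v >= r) = 81/10 * 1/10
Step 4: Revenue = 81/100

81/100


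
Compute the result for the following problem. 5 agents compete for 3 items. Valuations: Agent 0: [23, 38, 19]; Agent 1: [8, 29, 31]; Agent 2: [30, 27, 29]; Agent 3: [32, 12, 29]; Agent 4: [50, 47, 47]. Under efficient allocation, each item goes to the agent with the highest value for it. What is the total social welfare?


Step 1: For each item, find the maximum value among all agents.
Step 2: Item 0 -> Agent 4 (value 50)
Step 3: Item 1 -> Agent 4 (value 47)
Step 4: Item 2 -> Agent 4 (value 47)
Step 5: Total welfare = 50 + 47 + 47 = 144

144


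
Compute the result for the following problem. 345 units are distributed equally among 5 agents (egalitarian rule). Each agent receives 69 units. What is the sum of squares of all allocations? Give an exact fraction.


Step 1: Each agent's share = 345/5 = 69
Step 2: Square of each share = (69)^2 = 4761
Step 3: Sum of squares = 5 * 4761 = 23805

23805


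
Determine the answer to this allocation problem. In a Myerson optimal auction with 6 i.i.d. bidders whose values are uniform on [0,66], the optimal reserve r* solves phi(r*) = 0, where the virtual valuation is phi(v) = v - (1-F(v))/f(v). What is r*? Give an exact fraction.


Step 1: For U[0,66], F(v) = v/66 and f(v) = 1/66
Step 2: phi(v) = v - (1 - v/66)/(1/66) = v - (66 - v) = 2v - 66
Step 3: Set phi(r*) = 0: 2r* - 66 = 0
Step 4: r* = 66/2 = 33 (the number of bidders n = 6 does not enter)

33


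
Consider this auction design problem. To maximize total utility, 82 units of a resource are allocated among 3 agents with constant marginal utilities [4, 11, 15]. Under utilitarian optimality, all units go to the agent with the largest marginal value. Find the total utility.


Step 1: The marginal utilities are [4, 11, 15]
Step 2: The highest marginal utility is 15
Step 3: All 82 units go to that agent
Step 4: Total utility = 15 * 82 = 1230

1230


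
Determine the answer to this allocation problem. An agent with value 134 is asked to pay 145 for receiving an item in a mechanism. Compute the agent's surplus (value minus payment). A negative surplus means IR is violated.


Step 1: Surplus = value - payment = 134 - 145 = -11
Step 2: IR is violated (surplus < 0)

-11


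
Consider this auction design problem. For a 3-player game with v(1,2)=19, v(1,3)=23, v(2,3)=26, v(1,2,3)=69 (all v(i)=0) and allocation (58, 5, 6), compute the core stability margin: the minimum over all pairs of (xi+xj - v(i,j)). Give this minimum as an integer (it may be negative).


Step 1: Slack for coalition (1,2): x1+x2 - v12 = 63 - 19 = 44
Step 2: Slack for coalition (1,3): x1+x3 - v13 = 64 - 23 = 41
Step 3: Slack for coalition (2,3): x2+x3 - v23 = 11 - 26 = -15
Step 4: Minimum slack = min(44, 41, -15) = -15, attained by (2,3); coalition (2,3) can block (slack < 0), so the allocation is not in the core

-15


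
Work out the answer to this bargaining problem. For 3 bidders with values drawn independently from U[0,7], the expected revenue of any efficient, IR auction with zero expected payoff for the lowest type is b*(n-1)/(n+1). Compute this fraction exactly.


Step 1: By Revenue Equivalence, expected revenue = b*(n-1)/(n+1)
Step 2: Substituting n = 3, b = 7
Step 3: Revenue = 7*(3-1)/(3+1) = 7*2/4
Step 4: Revenue = 14/4 = 7/2

7/2


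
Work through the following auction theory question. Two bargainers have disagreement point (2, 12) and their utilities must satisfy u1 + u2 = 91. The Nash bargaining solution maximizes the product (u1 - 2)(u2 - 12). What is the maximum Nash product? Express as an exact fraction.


Step 1: The Nash solution splits surplus symmetrically above the disagreement point
Step 2: u1 = (total + d1 - d2)/2 = (91 + 2 - 12)/2 = 81/2
Step 3: u2 = (total - d1 + d2)/2 = (91 - 2 + 12)/2 = 101/2
Step 4: Nash product = (81/2 - 2) * (101/2 - 12)
Step 5: = 77/2 * 77/2 = 5929/4

5929/4


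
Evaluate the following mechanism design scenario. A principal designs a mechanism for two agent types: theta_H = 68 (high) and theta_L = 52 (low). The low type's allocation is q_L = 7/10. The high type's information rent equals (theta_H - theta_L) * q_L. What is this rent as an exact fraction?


Step 1: theta_H - theta_L = 68 - 52 = 16
Step 2: Information rent = (theta_H - theta_L) * q_L
Step 3: = 16 * 7/10
Step 4: = 56/5

56/5


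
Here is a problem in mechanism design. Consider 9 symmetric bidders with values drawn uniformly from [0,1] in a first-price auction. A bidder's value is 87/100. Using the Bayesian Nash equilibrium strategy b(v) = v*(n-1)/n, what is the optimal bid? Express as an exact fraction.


Step 1: The symmetric BNE bidding function is b(v) = v * (n-1) / n
Step 2: Substitute v = 87/100 and n = 9
Step 3: b = 87/100 * 8/9
Step 4: b = 58/75

58/75


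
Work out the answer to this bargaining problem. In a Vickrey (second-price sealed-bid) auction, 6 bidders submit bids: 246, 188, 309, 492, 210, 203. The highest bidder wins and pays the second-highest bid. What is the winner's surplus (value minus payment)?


Step 1: Sort bids in descending order: 492, 309, 246, 210, 203, 188
Step 2: The winning bid is the highest: 492
Step 3: The payment equals the second-highest bid: 309
Step 4: Surplus = winner's bid - payment = 492 - 309 = 183

183


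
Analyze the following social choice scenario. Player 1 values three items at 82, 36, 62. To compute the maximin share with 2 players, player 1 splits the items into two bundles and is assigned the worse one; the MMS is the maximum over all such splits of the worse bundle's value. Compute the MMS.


Step 1: Item values = 82, 36, 62
Step 2: Enumerate all 2-bundle partitions and take the smaller bundle:
  Partition 1: {82} vs {36,62} -> bundles 82, 98; min = 82
  Partition 2: {36} vs {82,62} -> bundles 36, 144; min = 36
  Partition 3: {62} vs {82,36} -> bundles 62, 118; min = 62
Step 3: MMS = max(82, 36, 62) = 82

82


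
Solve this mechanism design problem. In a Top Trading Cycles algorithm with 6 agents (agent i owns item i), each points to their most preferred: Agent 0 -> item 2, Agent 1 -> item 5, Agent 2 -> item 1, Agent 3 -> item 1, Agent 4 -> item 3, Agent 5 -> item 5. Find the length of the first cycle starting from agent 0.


Step 1: Trace the pointer graph from agent 0: 0 -> 2 -> 1 -> 5 -> 5
Step 2: A cycle is detected when we revisit agent 5
Step 3: The cycle is: 5 -> 5
Step 4: Cycle length = 1

1


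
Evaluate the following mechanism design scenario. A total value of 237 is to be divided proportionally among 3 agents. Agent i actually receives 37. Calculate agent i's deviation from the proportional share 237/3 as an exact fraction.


Step 1: Proportional share = 237/3 = 79
Step 2: Agent's actual allocation = 37
Step 3: Excess = 37 - 79 = -42

-42


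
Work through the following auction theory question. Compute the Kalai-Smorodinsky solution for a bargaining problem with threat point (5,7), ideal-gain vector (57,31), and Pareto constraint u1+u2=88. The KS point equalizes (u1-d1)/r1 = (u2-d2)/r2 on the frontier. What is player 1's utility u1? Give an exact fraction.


Step 1: At the KS point, (u1-d1)/r1 = (u2-d2)/r2 = t and u1+u2 = 88
Step 2: u1 = d1 + r1*t and u2 = d2 + r2*t, so (d1 + r1*t) + (d2 + r2*t) = 88
Step 3: t = (88 - 5 - 7)/(57 + 31) = 76/88 = 19/22
Step 4: u1 = d1 + r1*t = 5 + 57 * 19/22 = 1193/22
Step 5: (Check: u2 = d2 + r2*t = 743/22; u1+u2 = 1193/22 + 743/22 = 88, on the frontier.)

1193/22


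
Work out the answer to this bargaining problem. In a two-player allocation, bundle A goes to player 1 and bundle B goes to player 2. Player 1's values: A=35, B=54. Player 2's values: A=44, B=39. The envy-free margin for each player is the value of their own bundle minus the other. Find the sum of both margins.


Step 1: Player 1's margin = v1(A) - v1(B) = 35 - 54 = -19
Step 2: Player 2's margin = v2(B) - v2(A) = 39 - 44 = -5
Step 3: Total margin = -19 + -5 = -24

-24


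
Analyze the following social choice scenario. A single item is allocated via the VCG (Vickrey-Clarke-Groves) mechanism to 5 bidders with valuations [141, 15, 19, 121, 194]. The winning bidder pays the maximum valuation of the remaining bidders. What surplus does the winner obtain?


Step 1: The winner is the agent with the highest value: agent 4 with value 194
Step 2: Values of other agents: [141, 15, 19, 121]
Step 3: VCG payment = max of others' values = 141
Step 4: Surplus = 194 - 141 = 53

53


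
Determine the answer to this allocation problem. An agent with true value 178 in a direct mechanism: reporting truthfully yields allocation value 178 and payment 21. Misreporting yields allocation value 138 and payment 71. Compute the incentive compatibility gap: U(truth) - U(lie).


Step 1: U(truth) = value - payment = 178 - 21 = 157
Step 2: U(lie) = allocation - payment = 138 - 71 = 67
Step 3: IC gap = 157 - 67 = 90

90


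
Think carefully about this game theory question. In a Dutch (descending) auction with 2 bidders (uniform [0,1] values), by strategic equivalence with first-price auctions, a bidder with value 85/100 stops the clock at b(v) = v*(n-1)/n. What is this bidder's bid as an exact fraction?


Step 1: Dutch auctions are strategically equivalent to first-price auctions
Step 2: The equilibrium bid is b(v) = v*(n-1)/n
Step 3: b = 17/20 * 1/2
Step 4: b = 17/40

17/40


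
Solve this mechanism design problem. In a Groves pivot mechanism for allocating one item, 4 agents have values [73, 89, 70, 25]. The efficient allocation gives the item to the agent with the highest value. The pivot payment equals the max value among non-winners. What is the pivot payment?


Step 1: The efficient winner is agent 1 with value 89
Step 2: Other agents' values: [73, 70, 25]
Step 3: Pivot payment = max(others) = 73
Step 4: The winner pays 73

73


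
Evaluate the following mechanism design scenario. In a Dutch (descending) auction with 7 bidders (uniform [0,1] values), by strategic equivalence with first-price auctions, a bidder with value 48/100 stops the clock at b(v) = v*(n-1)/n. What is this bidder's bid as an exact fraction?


Step 1: Dutch auctions are strategically equivalent to first-price auctions
Step 2: The equilibrium bid is b(v) = v*(n-1)/n
Step 3: b = 12/25 * 6/7
Step 4: b = 72/175

72/175


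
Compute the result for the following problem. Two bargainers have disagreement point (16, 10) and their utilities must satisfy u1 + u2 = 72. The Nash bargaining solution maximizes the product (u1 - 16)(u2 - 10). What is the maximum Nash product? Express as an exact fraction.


Step 1: The Nash solution splits surplus symmetrically above the disagreement point
Step 2: u1 = (total + d1 - d2)/2 = (72 + 16 - 10)/2 = 39
Step 3: u2 = (total - d1 + d2)/2 = (72 - 16 + 10)/2 = 33
Step 4: Nash product = (39 - 16) * (33 - 10)
Step 5: = 23 * 23 = 529

529


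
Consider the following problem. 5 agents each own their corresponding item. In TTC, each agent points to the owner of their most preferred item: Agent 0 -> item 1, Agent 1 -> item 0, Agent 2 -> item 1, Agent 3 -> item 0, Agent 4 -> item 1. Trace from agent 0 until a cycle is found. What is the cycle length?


Step 1: Trace the pointer graph from agent 0: 0 -> 1 -> 0
Step 2: A cycle is detected when we revisit agent 0
Step 3: The cycle is: 0 -> 1 -> 0
Step 4: Cycle length = 2

2


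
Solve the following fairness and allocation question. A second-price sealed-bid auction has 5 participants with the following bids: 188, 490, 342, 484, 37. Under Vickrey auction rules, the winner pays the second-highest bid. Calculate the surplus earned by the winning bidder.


Step 1: Sort bids in descending order: 490, 484, 342, 188, 37
Step 2: The winning bid is the highest: 490
Step 3: The payment equals the second-highest bid: 484
Step 4: Surplus = winner's bid - payment = 490 - 484 = 6

6


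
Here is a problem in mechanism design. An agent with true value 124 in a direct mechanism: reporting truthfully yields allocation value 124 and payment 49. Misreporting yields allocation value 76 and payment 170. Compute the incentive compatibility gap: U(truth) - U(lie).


Step 1: U(truth) = value - payment = 124 - 49 = 75
Step 2: U(lie) = allocation - payment = 76 - 170 = -94
Step 3: IC gap = 75 - (-94) = 169

169


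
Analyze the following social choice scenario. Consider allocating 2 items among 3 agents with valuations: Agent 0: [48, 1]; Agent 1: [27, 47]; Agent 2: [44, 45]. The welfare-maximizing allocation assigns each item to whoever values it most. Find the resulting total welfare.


Step 1: For each item, find the maximum value among all agents.
Step 2: Item 0 -> Agent 0 (value 48)
Step 3: Item 1 -> Agent 1 (value 47)
Step 4: Total welfare = 48 + 47 = 95

95


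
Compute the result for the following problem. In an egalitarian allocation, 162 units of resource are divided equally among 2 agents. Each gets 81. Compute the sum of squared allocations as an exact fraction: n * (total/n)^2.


Step 1: Each agent's share = 162/2 = 81
Step 2: Square of each share = (81)^2 = 6561
Step 3: Sum of squares = 2 * 6561 = 13122

13122


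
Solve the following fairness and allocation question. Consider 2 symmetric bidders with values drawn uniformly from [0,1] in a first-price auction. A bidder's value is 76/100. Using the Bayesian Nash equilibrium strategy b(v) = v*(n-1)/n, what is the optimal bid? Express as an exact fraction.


Step 1: The symmetric BNE bidding function is b(v) = v * (n-1) / n
Step 2: Substitute v = 19/25 and n = 2
Step 3: b = 19/25 * 1/2
Step 4: b = 19/50

19/50


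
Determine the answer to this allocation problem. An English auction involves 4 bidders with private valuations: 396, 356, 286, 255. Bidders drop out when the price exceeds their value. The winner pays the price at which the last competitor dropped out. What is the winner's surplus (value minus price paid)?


Step 1: Identify the highest value: 396
Step 2: Identify the second-highest value: 356
Step 3: The final price = second-highest value = 356
Step 4: Surplus = 396 - 356 = 40

40


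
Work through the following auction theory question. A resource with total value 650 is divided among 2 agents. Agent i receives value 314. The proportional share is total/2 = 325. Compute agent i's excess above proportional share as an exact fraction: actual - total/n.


Step 1: Proportional share = 650/2 = 325
Step 2: Agent's actual allocation = 314
Step 3: Excess = 314 - 325 = -11

-11


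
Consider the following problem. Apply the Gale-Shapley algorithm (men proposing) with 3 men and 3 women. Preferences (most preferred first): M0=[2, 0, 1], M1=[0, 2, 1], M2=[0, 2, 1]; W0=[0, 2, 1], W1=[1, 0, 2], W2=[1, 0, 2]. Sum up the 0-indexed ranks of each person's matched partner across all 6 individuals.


Step 1: Run Gale-Shapley (men propose, women hold best offer):
  M0 proposes to W2; she accepts
  M1 proposes to W0; she accepts
  M2 proposes to W0; she switches from M1
  M1 proposes to W2; she switches from M0
  M0 proposes to W0; she switches from M2
  M2 proposes to W2; rejected
  M2 proposes to W1; she accepts
Step 2: Final matching: W0-M0, W1-M2, W2-M1
Step 3: 0-indexed ranks (man's rank of his match, then woman's): 1 + 0 + 2 + 2 + 1 + 0
Step 4: Total rank sum = 6

6


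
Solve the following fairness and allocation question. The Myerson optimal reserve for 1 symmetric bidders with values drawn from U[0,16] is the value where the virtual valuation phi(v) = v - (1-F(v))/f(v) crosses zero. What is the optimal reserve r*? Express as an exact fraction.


Step 1: For U[0,16], F(v) = v/16 and f(v) = 1/16
Step 2: phi(v) = v - (1 - v/16)/(1/16) = v - (16 - v) = 2v - 16
Step 3: Set phi(r*) = 0: 2r* - 16 = 0
Step 4: r* = 16/2 = 8 (the number of bidders n = 1 does not enter)

8


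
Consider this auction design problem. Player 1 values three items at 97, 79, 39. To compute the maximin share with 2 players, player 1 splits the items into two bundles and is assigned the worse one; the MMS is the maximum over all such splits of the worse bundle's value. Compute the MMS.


Step 1: Item values = 97, 79, 39
Step 2: Enumerate all 2-bundle partitions and take the smaller bundle:
  Partition 1: {97} vs {79,39} -> bundles 97, 118; min = 97
  Partition 2: {79} vs {97,39} -> bundles 79, 136; min = 79
  Partition 3: {39} vs {97,79} -> bundles 39, 176; min = 39
Step 3: MMS = max(97, 79, 39) = 97

97


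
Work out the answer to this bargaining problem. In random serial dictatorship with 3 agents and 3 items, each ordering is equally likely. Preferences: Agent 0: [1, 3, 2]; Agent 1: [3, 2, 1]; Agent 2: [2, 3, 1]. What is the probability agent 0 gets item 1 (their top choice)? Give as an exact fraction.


Step 1: Agent 0 wants item 1
Step 2: There are 6 possible orderings of agents
Step 3: In 6 orderings, agent 0 gets item 1
Step 4: Probability = 6/6 = 1

1


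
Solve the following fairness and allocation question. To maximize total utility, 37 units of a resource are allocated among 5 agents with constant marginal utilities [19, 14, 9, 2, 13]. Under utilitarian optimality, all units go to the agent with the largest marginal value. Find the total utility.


Step 1: The marginal utilities are [19, 14, 9, 2, 13]
Step 2: The highest marginal utility is 19
Step 3: All 37 units go to that agent
Step 4: Total utility = 19 * 37 = 703

703


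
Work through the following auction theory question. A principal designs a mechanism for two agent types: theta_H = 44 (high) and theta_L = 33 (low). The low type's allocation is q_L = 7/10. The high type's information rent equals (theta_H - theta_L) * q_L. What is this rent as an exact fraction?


Step 1: theta_H - theta_L = 44 - 33 = 11
Step 2: Information rent = (theta_H - theta_L) * q_L
Step 3: = 11 * 7/10
Step 4: = 77/10

77/10


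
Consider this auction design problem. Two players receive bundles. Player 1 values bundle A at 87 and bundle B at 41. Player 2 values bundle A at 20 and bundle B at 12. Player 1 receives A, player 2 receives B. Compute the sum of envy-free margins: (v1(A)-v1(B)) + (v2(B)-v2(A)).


Step 1: Player 1's margin = v1(A) - v1(B) = 87 - 41 = 46
Step 2: Player 2's margin = v2(B) - v2(A) = 12 - 20 = -8
Step 3: Total margin = 46 + -8 = 38

38


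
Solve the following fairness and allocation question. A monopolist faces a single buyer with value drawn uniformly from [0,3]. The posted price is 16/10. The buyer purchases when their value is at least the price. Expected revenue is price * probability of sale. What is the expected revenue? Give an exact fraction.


Step 1: Posted price r = 8/5, value support [0,3]
Step 2: P(v >= r) = (3 - 8/5)/3 = 7/15
Step 3: Expected revenue = r * P(v >= r) = 8/5 * 7/15
Step 4: Revenue = 56/75

56/75


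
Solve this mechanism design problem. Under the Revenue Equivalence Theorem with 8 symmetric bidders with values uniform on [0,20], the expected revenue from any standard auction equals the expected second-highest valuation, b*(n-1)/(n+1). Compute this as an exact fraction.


Step 1: By Revenue Equivalence, expected revenue = b*(n-1)/(n+1)
Step 2: Substituting n = 8, b = 20
Step 3: Revenue = 20*(8-1)/(8+1) = 20*7/9
Step 4: Revenue = 140/9

140/9


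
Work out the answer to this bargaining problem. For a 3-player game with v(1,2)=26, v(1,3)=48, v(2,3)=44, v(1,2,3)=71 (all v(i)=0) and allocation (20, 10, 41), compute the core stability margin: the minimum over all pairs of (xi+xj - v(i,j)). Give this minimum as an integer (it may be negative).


Step 1: Slack for coalition (1,2): x1+x2 - v12 = 30 - 26 = 4
Step 2: Slack for coalition (1,3): x1+x3 - v13 = 61 - 48 = 13
Step 3: Slack for coalition (2,3): x2+x3 - v23 = 51 - 44 = 7
Step 4: Minimum slack = min(4, 13, 7) = 4, attained by (1,2); no pair can gain by deviating, so the allocation is in the core

4


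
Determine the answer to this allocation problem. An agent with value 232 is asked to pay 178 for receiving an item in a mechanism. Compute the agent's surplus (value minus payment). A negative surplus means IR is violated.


Step 1: Surplus = value - payment = 232 - 178 = 54
Step 2: IR is satisfied (surplus >= 0)

54


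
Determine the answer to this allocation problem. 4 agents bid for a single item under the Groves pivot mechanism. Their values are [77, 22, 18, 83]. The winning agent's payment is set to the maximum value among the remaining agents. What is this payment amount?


Step 1: The efficient winner is agent 3 with value 83
Step 2: Other agents' values: [77, 22, 18]
Step 3: Pivot payment = max(others) = 77
Step 4: The winner pays 77

77


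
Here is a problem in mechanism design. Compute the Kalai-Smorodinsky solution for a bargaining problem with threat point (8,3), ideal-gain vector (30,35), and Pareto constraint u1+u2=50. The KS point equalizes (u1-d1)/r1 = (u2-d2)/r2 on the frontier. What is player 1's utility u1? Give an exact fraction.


Step 1: At the KS point, (u1-d1)/r1 = (u2-d2)/r2 = t and u1+u2 = 50
Step 2: u1 = d1 + r1*t and u2 = d2 + r2*t, so (d1 + r1*t) + (d2 + r2*t) = 50
Step 3: t = (50 - 8 - 3)/(30 + 35) = 39/65 = 3/5
Step 4: u1 = d1 + r1*t = 8 + 30 * 3/5 = 26
Step 5: (Check: u2 = d2 + r2*t = 24; u1+u2 = 26 + 24 = 50, on the frontier.)

26


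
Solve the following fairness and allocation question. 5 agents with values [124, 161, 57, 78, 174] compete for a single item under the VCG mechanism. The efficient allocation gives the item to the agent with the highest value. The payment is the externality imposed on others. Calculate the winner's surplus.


Step 1: The winner is the agent with the highest value: agent 4 with value 174
Step 2: Values of other agents: [124, 161, 57, 78]
Step 3: VCG payment = max of others' values = 161
Step 4: Surplus = 174 - 161 = 13

13


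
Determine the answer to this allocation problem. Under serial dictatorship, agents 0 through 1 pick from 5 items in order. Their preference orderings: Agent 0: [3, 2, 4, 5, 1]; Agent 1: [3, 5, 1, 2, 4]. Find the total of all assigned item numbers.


Step 1: Agent 0 picks item 3
Step 2: Agent 1 picks item 5
Step 3: Sum = 3 + 5 = 8

8


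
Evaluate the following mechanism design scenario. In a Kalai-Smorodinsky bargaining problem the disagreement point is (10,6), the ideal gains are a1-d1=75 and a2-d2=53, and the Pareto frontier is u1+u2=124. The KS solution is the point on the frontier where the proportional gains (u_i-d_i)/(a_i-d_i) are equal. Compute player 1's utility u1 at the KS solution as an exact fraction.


Step 1: At the KS point, (u1-d1)/r1 = (u2-d2)/r2 = t and u1+u2 = 124
Step 2: u1 = d1 + r1*t and u2 = d2 + r2*t, so (d1 + r1*t) + (d2 + r2*t) = 124
Step 3: t = (124 - 10 - 6)/(75 + 53) = 108/128 = 27/32
Step 4: u1 = d1 + r1*t = 10 + 75 * 27/32 = 2345/32
Step 5: (Check: u2 = d2 + r2*t = 1623/32; u1+u2 = 2345/32 + 1623/32 = 124, on the frontier.)

2345/32


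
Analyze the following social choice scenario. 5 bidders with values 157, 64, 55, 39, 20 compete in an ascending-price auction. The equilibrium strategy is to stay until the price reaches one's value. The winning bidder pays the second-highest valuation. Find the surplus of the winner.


Step 1: Identify the highest value: 157
Step 2: Identify the second-highest value: 64
Step 3: The final price = second-highest value = 64
Step 4: Surplus = 157 - 64 = 93

93


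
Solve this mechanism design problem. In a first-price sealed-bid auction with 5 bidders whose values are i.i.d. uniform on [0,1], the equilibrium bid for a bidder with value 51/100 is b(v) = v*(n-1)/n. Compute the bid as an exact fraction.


Step 1: The symmetric BNE bidding function is b(v) = v * (n-1) / n
Step 2: Substitute v = 51/100 and n = 5
Step 3: b = 51/100 * 4/5
Step 4: b = 51/125

51/125


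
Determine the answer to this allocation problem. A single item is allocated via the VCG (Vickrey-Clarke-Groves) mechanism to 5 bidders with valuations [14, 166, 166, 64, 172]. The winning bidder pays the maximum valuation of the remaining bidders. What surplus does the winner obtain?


Step 1: The winner is the agent with the highest value: agent 4 with value 172
Step 2: Values of other agents: [14, 166, 166, 64]
Step 3: VCG payment = max of others' values = 166
Step 4: Surplus = 172 - 166 = 6

6


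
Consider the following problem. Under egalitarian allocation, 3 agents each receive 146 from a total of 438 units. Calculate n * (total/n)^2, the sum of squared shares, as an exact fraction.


Step 1: Each agent's share = 438/3 = 146
Step 2: Square of each share = (146)^2 = 21316
Step 3: Sum of squares = 3 * 21316 = 63948

63948


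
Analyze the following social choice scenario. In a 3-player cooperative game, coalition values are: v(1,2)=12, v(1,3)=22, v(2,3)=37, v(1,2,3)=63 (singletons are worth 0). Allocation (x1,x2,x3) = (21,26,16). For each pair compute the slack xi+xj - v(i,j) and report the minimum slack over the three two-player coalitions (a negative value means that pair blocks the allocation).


Step 1: Slack for coalition (1,2): x1+x2 - v12 = 47 - 12 = 35
Step 2: Slack for coalition (1,3): x1+x3 - v13 = 37 - 22 = 15
Step 3: Slack for coalition (2,3): x2+x3 - v23 = 42 - 37 = 5
Step 4: Minimum slack = min(35, 15, 5) = 5, attained by (2,3); no pair can gain by deviating, so the allocation is in the core

5


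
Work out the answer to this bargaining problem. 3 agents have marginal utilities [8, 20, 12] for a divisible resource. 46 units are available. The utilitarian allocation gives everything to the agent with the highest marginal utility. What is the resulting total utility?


Step 1: The marginal utilities are [8, 20, 12]
Step 2: The highest marginal utility is 20
Step 3: All 46 units go to that agent
Step 4: Total utility = 20 * 46 = 920

920


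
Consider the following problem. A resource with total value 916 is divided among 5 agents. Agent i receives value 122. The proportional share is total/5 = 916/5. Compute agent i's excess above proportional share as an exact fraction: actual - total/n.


Step 1: Proportional share = 916/5
Step 2: Agent's actual allocation = 122
Step 3: Excess = 122 - 916/5 = -306/5

-306/5


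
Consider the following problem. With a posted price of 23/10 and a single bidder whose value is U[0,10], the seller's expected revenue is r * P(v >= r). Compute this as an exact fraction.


Step 1: Posted price r = 23/10, value support [0,10]
Step 2: P(v >= r) = (10 - 23/10)/10 = 77/100
Step 3: Expected revenue = r * P(v >= r) = 23/10 * 77/100
Step 4: Revenue = 1771/1000

1771/1000


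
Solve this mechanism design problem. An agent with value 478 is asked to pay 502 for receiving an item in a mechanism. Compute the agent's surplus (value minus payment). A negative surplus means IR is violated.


Step 1: Surplus = value - payment = 478 - 502 = -24
Step 2: IR is violated (surplus < 0)

-24


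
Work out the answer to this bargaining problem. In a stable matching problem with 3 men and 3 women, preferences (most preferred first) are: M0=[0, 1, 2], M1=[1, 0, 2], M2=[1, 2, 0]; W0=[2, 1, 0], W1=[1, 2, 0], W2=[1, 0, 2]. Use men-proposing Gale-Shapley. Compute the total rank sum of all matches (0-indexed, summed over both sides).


Step 1: Run Gale-Shapley (men propose, women hold best offer):
  M0 proposes to W0; she accepts
  M1 proposes to W1; she accepts
  M2 proposes to W1; rejected
  M2 proposes to W2; she accepts
Step 2: Final matching: W0-M0, W1-M1, W2-M2
Step 3: 0-indexed ranks (man's rank of his match, then woman's): 0 + 2 + 0 + 0 + 1 + 2
Step 4: Total rank sum = 5

5


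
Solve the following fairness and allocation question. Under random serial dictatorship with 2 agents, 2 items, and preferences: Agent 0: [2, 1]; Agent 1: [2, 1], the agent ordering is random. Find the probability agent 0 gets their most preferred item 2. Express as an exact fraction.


Step 1: Agent 0 wants item 2
Step 2: There are 2 possible orderings of agents
Step 3: In 1 orderings, agent 0 gets item 2
Step 4: Probability = 1/2

1/2


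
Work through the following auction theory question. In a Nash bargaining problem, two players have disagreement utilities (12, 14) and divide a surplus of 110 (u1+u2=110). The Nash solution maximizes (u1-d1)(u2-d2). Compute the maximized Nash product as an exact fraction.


Step 1: The Nash solution splits surplus symmetrically above the disagreement point
Step 2: u1 = (total + d1 - d2)/2 = (110 + 12 - 14)/2 = 54
Step 3: u2 = (total - d1 + d2)/2 = (110 - 12 + 14)/2 = 56
Step 4: Nash product = (54 - 12) * (56 - 14)
Step 5: = 42 * 42 = 1764

1764


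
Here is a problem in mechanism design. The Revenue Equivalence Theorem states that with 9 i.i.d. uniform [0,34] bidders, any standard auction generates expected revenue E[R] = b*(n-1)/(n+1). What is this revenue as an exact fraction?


Step 1: By Revenue Equivalence, expected revenue = b*(n-1)/(n+1)
Step 2: Substituting n = 9, b = 34
Step 3: Revenue = 34*(9-1)/(9+1) = 34*8/10
Step 4: Revenue = 272/10 = 136/5

136/5


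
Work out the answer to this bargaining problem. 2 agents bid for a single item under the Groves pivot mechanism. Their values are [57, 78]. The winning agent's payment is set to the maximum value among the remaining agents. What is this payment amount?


Step 1: The efficient winner is agent 1 with value 78
Step 2: Other agents' values: [57]
Step 3: Pivot payment = max(others) = 57
Step 4: The winner pays 57

57


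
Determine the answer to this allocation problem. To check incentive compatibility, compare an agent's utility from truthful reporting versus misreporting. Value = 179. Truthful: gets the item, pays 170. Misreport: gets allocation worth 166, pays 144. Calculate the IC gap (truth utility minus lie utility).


Step 1: U(truth) = value - payment = 179 - 170 = 9
Step 2: U(lie) = allocation - payment = 166 - 144 = 22
Step 3: IC gap = 9 - 22 = -13

-13


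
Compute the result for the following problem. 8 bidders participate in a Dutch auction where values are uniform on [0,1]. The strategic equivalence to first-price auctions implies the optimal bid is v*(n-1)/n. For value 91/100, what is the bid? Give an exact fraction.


Step 1: Dutch auctions are strategically equivalent to first-price auctions
Step 2: The equilibrium bid is b(v) = v*(n-1)/n
Step 3: b = 91/100 * 7/8
Step 4: b = 637/800

637/800


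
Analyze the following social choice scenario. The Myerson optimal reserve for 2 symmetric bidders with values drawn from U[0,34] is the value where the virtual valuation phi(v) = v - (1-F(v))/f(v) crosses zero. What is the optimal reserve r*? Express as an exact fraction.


Step 1: For U[0,34], F(v) = v/34 and f(v) = 1/34
Step 2: phi(v) = v - (1 - v/34)/(1/34) = v - (34 - v) = 2v - 34
Step 3: Set phi(r*) = 0: 2r* - 34 = 0
Step 4: r* = 34/2 = 17 (the number of bidders n = 2 does not enter)

17


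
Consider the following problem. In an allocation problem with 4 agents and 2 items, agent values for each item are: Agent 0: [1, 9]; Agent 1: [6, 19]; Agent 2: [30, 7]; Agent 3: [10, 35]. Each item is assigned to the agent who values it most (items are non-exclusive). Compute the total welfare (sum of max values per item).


Step 1: For each item, find the maximum value among all agents.
Step 2: Item 0 -> Agent 2 (value 30)
Step 3: Item 1 -> Agent 3 (value 35)
Step 4: Total welfare = 30 + 35 = 65

65


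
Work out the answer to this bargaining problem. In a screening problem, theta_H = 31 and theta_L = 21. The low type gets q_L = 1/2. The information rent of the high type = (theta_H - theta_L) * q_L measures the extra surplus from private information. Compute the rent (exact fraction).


Step 1: theta_H - theta_L = 31 - 21 = 10
Step 2: Information rent = (theta_H - theta_L) * q_L
Step 3: = 10 * 1/2
Step 4: = 5

5


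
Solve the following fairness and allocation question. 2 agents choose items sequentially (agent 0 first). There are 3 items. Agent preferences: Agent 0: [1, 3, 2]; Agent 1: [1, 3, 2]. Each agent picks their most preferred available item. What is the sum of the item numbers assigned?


Step 1: Agent 0 picks item 1
Step 2: Agent 1 picks item 3
Step 3: Sum = 1 + 3 = 4

4


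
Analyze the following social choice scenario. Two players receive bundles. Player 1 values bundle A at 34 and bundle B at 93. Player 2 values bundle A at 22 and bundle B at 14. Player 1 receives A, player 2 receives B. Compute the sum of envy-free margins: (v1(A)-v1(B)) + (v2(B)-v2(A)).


Step 1: Player 1's margin = v1(A) - v1(B) = 34 - 93 = -59
Step 2: Player 2's margin = v2(B) - v2(A) = 14 - 22 = -8
Step 3: Total margin = -59 + -8 = -67

-67


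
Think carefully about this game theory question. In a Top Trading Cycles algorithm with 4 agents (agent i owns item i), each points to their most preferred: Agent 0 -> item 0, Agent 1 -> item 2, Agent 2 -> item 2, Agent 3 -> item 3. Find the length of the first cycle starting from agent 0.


Step 1: Trace the pointer graph from agent 0: 0 -> 0
Step 2: A cycle is detected when we revisit agent 0
Step 3: The cycle is: 0 -> 0
Step 4: Cycle length = 1

1
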